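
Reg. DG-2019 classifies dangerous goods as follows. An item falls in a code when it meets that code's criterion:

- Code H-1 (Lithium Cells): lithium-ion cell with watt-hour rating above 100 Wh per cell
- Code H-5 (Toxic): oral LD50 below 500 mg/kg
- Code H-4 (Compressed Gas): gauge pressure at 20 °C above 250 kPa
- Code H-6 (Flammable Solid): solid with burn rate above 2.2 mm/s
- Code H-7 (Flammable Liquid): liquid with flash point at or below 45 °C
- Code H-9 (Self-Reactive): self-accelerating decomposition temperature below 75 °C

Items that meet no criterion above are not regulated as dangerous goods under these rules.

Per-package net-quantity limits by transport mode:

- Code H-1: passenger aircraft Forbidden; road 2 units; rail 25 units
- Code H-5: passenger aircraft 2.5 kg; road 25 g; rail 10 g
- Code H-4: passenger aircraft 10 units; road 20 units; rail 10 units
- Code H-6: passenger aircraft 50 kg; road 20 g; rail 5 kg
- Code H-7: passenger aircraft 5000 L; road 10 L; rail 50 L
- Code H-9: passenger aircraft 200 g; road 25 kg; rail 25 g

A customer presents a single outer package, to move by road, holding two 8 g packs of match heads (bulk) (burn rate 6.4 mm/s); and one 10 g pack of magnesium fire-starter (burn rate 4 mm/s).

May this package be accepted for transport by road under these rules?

No

Burn rate 6.4 mm/s meets the Code H-6 criterion (Flammable Solid), so the match heads (bulk) are Code H-6.
Burn rate 4 mm/s meets the Code H-6 criterion (Flammable Solid), so the magnesium fire-starter is Code H-6.
Total Code H-6: (two 8 g packs = 16 g) + 10 g = 26 g.
That exceeds the Code H-6 road limit of 20 g.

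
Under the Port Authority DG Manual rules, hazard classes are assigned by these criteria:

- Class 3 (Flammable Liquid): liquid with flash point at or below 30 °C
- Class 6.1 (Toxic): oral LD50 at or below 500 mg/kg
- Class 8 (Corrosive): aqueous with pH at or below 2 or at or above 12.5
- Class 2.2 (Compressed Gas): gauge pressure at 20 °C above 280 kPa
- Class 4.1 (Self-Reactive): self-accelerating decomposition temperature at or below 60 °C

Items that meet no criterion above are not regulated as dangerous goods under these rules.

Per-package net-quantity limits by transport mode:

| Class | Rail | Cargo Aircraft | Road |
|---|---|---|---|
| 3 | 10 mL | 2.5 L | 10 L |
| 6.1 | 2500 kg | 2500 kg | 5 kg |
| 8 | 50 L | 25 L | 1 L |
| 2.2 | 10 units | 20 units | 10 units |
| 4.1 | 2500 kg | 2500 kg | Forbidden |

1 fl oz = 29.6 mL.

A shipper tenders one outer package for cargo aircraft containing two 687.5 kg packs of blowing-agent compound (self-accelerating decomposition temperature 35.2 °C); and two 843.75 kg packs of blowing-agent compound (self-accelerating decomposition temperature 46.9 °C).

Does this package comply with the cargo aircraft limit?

No

Self-accelerating decomposition temperature 35.2 °C meets the Class 4.1 criterion (Self-Reactive), so the blowing-agent compound is Class 4.1.
Blowing-agent compound: self-accelerating decomposition temperature 46.9 °C ≤ 60 °C → Class 4.1 (Self-Reactive).
Total Class 4.1: (two 687.5 kg packs = 1375 kg) + (two 843.75 kg packs = 1687.5 kg) = 3062.5 kg.
3062.5 kg exceeds the cargo aircraft limit of 2500 kg for Class 4.1.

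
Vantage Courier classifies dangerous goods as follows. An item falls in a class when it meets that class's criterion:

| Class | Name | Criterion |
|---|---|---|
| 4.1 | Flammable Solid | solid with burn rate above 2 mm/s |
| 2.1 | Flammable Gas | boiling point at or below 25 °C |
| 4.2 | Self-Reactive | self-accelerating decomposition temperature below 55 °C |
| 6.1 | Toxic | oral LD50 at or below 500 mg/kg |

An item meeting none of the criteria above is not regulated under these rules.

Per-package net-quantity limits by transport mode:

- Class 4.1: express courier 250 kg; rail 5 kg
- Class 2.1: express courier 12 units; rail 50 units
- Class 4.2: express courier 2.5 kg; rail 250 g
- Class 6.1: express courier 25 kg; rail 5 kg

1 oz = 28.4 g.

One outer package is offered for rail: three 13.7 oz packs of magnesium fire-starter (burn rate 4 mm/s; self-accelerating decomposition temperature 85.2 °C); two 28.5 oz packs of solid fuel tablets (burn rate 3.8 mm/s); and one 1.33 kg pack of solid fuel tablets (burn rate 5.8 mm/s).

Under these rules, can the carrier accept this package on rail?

Yes

Magnesium fire-starter: burn rate 4 mm/s > 2 mm/s → Class 4.1 (Flammable Solid).
With burn rate 3.8 mm/s (> 2 mm/s), the solid fuel tablets fall in Class 4.1.
Burn rate 5.8 mm/s meets the Class 4.1 criterion (Flammable Solid), so the solid fuel tablets are Class 4.1.
Class 4.1 net quantity: (three 13.7 oz packs = 1167.24 g) + (two 28.5 oz packs = 1618.8 g) + 1.33 kg = 4116.04 g.
That is within the Class 4.1 rail limit of 5 kg.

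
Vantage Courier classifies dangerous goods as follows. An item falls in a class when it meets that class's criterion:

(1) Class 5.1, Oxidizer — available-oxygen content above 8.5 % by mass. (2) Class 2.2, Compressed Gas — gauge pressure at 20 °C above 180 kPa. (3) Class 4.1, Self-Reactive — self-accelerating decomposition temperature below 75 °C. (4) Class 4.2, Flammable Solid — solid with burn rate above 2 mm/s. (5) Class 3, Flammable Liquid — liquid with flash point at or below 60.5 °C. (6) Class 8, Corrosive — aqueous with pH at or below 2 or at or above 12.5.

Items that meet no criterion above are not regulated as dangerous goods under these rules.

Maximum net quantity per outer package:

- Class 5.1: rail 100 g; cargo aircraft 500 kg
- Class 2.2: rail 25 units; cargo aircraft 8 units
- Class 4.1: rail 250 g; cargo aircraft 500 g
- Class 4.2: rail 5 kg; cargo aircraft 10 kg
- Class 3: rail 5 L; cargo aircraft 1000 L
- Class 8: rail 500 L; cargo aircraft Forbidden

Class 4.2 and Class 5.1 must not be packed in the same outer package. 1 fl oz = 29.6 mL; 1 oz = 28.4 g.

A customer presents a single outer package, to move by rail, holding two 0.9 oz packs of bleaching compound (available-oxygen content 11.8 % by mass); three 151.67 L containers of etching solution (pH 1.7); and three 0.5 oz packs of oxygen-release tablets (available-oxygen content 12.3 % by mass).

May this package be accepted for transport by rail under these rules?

Bleaching compound: available-oxygen content 11.8 % by mass > 8.5 % by mass → Class 5.1 (Oxidizer).
The etching solution has pH 1.7, which is ≤ 2, so it is Class 8 (Corrosive).
Oxygen-release tablets: available-oxygen content 12.3 % by mass > 8.5 % by mass → Class 5.1 (Oxidizer).
Total Class 5.1: (two 0.9 oz packs = 51.12 g) + (three 0.5 oz packs = 42.6 g) = 93.72 g.
93.72 g ≤ 100 g (rail limit, Class 5.1) — within limit.
Class 8 quantity: three 151.67 L containers = 455.01 L.
That is within the Class 8 rail limit of 500 L.
The segregation rule (Class 4.2 with Class 5.1) does not apply to Class 5.1 with Class 8.
Every hazard class is within its rail limit and no segregation rule is violated.

Yes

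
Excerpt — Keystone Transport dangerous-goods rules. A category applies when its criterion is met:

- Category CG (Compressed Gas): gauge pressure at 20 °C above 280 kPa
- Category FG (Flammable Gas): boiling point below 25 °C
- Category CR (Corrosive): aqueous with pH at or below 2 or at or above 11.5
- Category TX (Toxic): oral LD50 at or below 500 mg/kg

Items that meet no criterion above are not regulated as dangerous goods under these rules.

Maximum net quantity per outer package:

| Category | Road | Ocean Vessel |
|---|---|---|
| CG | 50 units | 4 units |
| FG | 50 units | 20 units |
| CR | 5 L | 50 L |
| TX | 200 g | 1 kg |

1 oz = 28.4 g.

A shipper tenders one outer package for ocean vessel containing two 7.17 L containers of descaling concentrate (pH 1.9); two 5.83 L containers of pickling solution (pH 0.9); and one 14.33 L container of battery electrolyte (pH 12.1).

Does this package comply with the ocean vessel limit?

pH 1.9 meets the Category CR criterion (Corrosive), so the descaling concentrate is Category CR.
pH 0.9 meets the Category CR criterion (Corrosive), so the pickling solution is Category CR.
The battery electrolyte has pH 12.1, which is ≥ 11.5, so it is Category CR (Corrosive).
Total Category CR: (two 7.17 L containers = 14.34 L) + (two 5.83 L containers = 11.66 L) + 14.33 L = 40.33 L.
40.33 L is within the ocean vessel limit of 50 L for Category CR.

Yes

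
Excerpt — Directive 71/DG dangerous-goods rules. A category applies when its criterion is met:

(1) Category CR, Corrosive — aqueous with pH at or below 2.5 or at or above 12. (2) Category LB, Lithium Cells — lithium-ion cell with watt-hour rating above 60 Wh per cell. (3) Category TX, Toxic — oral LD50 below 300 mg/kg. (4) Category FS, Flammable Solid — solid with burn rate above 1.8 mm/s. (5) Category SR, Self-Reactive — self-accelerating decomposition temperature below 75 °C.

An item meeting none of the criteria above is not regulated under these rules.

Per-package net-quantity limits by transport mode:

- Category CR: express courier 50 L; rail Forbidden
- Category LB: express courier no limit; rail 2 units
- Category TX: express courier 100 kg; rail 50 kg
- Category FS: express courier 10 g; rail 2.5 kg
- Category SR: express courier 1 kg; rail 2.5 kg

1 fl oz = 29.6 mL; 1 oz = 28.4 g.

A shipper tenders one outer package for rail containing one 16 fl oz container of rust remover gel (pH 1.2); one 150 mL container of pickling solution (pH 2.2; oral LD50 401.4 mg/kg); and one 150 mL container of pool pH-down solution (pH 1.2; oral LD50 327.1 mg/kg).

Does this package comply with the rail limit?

No

pH 1.2 meets the Category CR criterion (Corrosive), so the rust remover gel is Category CR.
The pickling solution has pH 2.2, which is ≤ 2.5, so it is Category CR (Corrosive).
With pH 1.2 (≤ 2.5), the pool pH-down solution falls in Category CR.
Category CR net quantity: (one 16 fl oz container = 473.6 mL) + 150 mL + 150 mL = 773.6 mL.
Category CR is Forbidden by rail.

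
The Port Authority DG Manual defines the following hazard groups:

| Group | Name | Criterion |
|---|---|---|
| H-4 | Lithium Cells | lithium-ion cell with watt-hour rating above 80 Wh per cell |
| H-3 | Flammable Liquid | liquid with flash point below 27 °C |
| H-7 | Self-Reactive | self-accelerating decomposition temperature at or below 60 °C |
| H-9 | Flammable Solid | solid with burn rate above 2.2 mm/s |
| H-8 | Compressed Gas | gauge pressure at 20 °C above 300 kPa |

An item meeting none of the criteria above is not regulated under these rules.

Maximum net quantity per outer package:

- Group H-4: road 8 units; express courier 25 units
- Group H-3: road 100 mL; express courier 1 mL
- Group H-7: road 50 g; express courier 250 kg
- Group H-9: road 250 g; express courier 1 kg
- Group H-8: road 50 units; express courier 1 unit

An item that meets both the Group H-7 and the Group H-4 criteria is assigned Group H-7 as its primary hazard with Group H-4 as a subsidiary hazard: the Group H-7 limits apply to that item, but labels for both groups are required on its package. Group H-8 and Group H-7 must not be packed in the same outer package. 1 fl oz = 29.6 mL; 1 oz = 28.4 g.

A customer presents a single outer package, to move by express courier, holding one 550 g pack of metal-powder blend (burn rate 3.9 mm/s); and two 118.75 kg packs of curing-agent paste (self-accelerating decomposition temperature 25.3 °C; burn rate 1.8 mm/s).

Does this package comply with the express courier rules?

The metal-powder blend has burn rate 3.9 mm/s, which is > 2.2 mm/s, so it is Group H-9 (Flammable Solid).
The curing-agent paste has self-accelerating decomposition temperature 25.3 °C, which is ≤ 60 °C, so it is Group H-7 (Self-Reactive).
Group H-7 quantity: two 118.75 kg packs = 237.5 kg.
237.5 kg is within the express courier limit of 250 kg for Group H-7.
Group H-9 quantity: 550 g.
That is within the Group H-9 express courier limit of 1 kg.
The segregation rule (Group H-8 with Group H-7) does not apply to Group H-7 with Group H-9.
Every hazard group is within its express courier limit and no segregation rule is violated.

Yes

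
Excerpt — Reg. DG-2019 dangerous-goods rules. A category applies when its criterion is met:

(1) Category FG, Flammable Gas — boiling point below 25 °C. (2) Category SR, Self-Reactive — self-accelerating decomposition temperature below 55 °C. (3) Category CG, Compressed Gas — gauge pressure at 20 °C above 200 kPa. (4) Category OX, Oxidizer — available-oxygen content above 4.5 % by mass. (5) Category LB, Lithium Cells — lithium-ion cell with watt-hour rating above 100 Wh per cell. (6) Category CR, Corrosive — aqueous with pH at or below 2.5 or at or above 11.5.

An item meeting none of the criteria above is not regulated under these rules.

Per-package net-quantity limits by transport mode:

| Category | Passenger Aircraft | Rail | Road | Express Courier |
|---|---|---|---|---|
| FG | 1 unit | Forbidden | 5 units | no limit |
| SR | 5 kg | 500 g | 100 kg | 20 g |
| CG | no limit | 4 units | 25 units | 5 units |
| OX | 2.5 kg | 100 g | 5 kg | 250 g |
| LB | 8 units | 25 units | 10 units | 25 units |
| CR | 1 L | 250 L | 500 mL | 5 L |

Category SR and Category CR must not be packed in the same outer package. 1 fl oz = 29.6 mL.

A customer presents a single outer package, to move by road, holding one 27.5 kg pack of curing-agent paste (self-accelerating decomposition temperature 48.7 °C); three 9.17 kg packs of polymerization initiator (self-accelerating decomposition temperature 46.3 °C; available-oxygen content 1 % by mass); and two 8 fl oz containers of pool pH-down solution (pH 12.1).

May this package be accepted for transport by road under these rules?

Self-accelerating decomposition temperature 48.7 °C meets the Category SR criterion (Self-Reactive), so the curing-agent paste is Category SR.
Self-accelerating decomposition temperature 46.3 °C meets the Category SR criterion (Self-Reactive), so the polymerization initiator is Category SR.
Pool pH-down solution: pH 12.1 ≥ 11.5 → Category CR (Corrosive).
Total Category SR: 27.5 kg + (three 9.17 kg packs = 27.51 kg) = 55.01 kg.
That is within the Category SR road limit of 100 kg.
Category CR quantity: two 8 fl oz containers = 473.6 mL.
473.6 mL is within the road limit of 500 mL for Category CR.
Category SR and Category CR may not share an outer package.

No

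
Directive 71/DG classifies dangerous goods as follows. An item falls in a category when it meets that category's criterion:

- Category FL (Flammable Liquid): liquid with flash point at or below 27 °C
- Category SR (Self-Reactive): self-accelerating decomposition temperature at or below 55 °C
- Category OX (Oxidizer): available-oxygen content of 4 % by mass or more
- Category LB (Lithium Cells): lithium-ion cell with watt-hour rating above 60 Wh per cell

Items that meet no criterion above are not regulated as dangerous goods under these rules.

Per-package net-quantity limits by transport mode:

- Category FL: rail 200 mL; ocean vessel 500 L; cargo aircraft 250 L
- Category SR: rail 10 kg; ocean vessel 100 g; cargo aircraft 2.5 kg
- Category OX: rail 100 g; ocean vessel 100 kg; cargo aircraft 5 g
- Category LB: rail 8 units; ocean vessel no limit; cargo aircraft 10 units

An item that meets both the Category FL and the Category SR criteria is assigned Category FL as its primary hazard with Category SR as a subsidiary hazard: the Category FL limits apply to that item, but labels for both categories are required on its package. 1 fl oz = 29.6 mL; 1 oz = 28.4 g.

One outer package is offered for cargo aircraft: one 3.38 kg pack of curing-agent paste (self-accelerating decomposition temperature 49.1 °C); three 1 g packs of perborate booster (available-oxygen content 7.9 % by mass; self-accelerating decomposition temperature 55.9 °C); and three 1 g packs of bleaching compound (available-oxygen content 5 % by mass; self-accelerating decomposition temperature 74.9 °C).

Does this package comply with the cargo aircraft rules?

No

The curing-agent paste has self-accelerating decomposition temperature 49.1 °C, which is ≤ 55 °C, so it is Category SR (Self-Reactive).
With available-oxygen content 7.9 % by mass (≥ 4 % by mass), the perborate booster falls in Category OX.
Bleaching compound: available-oxygen content 5 % by mass ≥ 4 % by mass → Category OX (Oxidizer).
Category SR quantity: 3.38 kg.
That exceeds the Category SR cargo aircraft limit of 2.5 kg.
Category OX net quantity: (three 1 g packs = 3 g) + (three 1 g packs = 3 g) = 6 g.
That exceeds the Category OX cargo aircraft limit of 5 g.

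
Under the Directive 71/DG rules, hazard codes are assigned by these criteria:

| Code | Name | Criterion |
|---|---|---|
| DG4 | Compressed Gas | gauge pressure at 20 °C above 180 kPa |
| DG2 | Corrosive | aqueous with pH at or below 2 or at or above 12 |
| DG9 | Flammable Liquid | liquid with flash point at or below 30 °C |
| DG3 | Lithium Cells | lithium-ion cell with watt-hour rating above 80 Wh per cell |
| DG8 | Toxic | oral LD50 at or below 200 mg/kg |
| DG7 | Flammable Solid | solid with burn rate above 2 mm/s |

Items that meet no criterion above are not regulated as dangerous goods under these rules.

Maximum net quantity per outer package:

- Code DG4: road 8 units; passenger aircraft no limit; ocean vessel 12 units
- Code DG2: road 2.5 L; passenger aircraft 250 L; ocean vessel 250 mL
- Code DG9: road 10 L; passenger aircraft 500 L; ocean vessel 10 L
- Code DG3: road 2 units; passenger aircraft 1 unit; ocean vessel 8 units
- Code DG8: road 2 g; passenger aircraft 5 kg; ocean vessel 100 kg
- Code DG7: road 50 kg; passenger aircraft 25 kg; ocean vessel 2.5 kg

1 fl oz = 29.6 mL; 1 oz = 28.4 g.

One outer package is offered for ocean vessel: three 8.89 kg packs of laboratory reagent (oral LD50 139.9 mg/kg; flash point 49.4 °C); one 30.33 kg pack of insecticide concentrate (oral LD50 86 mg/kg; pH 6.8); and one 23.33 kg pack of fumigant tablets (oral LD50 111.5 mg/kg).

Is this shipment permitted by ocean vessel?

The laboratory reagent has oral LD50 139.9 mg/kg, which is ≤ 200 mg/kg, so it is Code DG8 (Toxic).
The insecticide concentrate has oral LD50 86 mg/kg, which is ≤ 200 mg/kg, so it is Code DG8 (Toxic).
Fumigant tablets: oral LD50 111.5 mg/kg ≤ 200 mg/kg → Code DG8 (Toxic).
Code DG8 net quantity: (three 8.89 kg packs = 26.67 kg) + 30.33 kg + 23.33 kg = 80.33 kg.
That is within the Code DG8 ocean vessel limit of 100 kg.

Yes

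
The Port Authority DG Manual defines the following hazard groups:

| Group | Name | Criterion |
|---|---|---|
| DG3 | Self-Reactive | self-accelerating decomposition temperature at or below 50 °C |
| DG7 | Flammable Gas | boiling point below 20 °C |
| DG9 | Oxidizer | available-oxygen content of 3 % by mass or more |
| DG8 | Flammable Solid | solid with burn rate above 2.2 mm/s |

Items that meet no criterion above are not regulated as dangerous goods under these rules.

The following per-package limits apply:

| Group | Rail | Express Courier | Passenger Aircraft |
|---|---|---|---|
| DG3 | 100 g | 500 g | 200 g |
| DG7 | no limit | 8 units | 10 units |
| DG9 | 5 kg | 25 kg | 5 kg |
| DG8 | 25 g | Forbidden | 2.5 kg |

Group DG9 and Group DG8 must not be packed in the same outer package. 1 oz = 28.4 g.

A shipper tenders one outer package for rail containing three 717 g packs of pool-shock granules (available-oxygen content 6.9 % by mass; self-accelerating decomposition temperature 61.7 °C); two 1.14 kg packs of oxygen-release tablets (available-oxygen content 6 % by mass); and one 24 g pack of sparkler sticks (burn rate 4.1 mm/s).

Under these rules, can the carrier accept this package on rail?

Available-oxygen content 6.9 % by mass meets the Group DG9 criterion (Oxidizer), so the pool-shock granules are Group DG9.
With available-oxygen content 6 % by mass (≥ 3 % by mass), the oxygen-release tablets fall in Group DG9.
Sparkler sticks: burn rate 4.1 mm/s > 2.2 mm/s → Group DG8 (Flammable Solid).
Group DG9 net quantity: (three 717 g packs = 2.151 kg) + (two 1.14 kg packs = 2.28 kg) = 4.431 kg.
That is within the Group DG9 rail limit of 5 kg.
Group DG8 quantity: 24 g.
24 g ≤ 25 g (rail limit, Group DG8) — within limit.
Group DG9 and Group DG8 may not share an outer package.

No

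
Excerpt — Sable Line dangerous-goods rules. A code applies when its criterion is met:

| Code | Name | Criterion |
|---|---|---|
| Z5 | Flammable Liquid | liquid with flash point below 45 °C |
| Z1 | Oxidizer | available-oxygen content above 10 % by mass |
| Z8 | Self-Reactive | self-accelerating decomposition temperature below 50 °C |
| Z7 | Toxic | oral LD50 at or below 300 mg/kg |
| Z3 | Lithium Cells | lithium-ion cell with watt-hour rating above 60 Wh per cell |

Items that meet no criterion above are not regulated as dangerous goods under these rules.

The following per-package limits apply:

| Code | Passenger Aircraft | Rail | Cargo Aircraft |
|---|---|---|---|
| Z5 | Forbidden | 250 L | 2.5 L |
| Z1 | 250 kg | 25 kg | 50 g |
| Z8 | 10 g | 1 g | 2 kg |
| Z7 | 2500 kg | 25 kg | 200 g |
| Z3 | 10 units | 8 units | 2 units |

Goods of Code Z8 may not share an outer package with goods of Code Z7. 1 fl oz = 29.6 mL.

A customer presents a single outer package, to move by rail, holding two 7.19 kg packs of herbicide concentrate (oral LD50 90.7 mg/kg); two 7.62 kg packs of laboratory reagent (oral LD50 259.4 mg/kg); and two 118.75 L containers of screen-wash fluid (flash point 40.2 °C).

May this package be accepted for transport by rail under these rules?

Herbicide concentrate: oral LD50 90.7 mg/kg ≤ 300 mg/kg → Code Z7 (Toxic).
Laboratory reagent: oral LD50 259.4 mg/kg ≤ 300 mg/kg → Code Z7 (Toxic).
Flash point 40.2 °C meets the Code Z5 criterion (Flammable Liquid), so the screen-wash fluid is Code Z5.
Total Code Z7: (two 7.19 kg packs = 14.38 kg) + (two 7.62 kg packs = 15.24 kg) = 29.62 kg.
29.62 kg > 25 kg (rail limit, Code Z7) — over the limit.
Code Z5 quantity: two 118.75 L containers = 237.5 L.
237.5 L is within the rail limit of 250 L for Code Z5.
The segregation rule (Code Z8 with Code Z7) does not apply to Code Z7 with Code Z5.

No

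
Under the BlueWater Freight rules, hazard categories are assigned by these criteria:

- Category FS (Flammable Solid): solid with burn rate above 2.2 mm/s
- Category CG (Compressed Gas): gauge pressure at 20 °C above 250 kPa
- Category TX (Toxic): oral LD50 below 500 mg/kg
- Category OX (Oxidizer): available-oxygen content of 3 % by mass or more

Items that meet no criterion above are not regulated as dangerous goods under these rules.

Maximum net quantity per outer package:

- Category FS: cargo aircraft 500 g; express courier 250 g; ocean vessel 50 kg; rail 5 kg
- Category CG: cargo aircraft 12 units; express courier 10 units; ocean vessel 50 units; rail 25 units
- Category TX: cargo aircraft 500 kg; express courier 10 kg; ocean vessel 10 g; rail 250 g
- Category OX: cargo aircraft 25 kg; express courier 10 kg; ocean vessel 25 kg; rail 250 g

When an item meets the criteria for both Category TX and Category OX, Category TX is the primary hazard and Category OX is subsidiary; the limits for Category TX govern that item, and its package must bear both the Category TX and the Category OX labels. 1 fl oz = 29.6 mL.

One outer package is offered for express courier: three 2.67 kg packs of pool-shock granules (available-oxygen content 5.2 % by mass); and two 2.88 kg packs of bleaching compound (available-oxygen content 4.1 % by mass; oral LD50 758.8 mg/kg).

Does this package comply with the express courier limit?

The pool-shock granules have available-oxygen content 5.2 % by mass, which is ≥ 3 % by mass, so they are Category OX (Oxidizer).
The bleaching compound has available-oxygen content 4.1 % by mass, which is ≥ 3 % by mass, so it is Category OX (Oxidizer).
Category OX net quantity: (three 2.67 kg packs = 8.01 kg) + (two 2.88 kg packs = 5.76 kg) = 13.77 kg.
13.77 kg > 10 kg (express courier limit, Category OX) — over the limit.

No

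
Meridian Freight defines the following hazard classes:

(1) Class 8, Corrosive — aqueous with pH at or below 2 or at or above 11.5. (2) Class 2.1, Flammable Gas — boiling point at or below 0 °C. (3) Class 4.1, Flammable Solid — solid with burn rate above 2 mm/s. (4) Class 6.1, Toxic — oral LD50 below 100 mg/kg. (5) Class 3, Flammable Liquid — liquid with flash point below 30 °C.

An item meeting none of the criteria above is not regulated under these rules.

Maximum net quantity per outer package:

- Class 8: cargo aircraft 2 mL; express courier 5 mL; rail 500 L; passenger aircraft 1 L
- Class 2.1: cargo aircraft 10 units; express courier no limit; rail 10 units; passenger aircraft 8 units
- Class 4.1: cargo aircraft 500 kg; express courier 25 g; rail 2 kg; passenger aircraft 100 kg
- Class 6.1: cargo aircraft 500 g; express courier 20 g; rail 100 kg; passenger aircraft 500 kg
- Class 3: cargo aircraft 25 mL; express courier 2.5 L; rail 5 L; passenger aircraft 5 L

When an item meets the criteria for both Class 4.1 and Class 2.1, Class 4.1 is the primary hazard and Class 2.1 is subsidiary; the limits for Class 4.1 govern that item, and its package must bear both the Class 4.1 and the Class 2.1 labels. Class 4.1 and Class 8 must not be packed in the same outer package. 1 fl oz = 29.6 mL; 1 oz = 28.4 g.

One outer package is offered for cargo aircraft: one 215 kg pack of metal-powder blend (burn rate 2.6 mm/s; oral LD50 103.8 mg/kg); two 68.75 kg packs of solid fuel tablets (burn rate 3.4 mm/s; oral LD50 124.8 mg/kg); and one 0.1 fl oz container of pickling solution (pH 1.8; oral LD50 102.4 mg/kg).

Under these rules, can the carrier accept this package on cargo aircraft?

No

Metal-powder blend: burn rate 2.6 mm/s > 2 mm/s → Class 4.1 (Flammable Solid).
With burn rate 3.4 mm/s (> 2 mm/s), the solid fuel tablets fall in Class 4.1.
With pH 1.8 (≤ 2), the pickling solution falls in Class 8.
Class 4.1 net quantity: 215 kg + (two 68.75 kg packs = 137.5 kg) = 352.5 kg.
352.5 kg is within the cargo aircraft limit of 500 kg for Class 4.1.
Class 8 quantity: one 0.1 fl oz container = 2.96 mL.
2.96 mL exceeds the cargo aircraft limit of 2 mL for Class 8.
Class 4.1 and Class 8 may not share an outer package.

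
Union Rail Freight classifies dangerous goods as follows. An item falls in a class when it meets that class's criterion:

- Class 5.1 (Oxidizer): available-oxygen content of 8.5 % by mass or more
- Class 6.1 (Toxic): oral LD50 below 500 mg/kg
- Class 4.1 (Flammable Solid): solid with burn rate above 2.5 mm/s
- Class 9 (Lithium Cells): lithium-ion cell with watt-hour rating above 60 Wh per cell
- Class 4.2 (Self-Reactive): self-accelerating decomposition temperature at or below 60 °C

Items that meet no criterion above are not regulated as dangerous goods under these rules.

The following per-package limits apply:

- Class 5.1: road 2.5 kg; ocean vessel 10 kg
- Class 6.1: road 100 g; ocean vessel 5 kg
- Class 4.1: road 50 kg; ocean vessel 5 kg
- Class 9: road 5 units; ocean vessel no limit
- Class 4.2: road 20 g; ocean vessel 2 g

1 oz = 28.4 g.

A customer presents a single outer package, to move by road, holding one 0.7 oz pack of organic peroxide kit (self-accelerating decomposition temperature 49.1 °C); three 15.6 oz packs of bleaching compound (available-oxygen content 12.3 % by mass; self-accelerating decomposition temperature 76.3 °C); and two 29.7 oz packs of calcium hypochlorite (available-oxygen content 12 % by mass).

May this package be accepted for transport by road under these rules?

No

With self-accelerating decomposition temperature 49.1 °C (≤ 60 °C), the organic peroxide kit falls in Class 4.2.
Bleaching compound: available-oxygen content 12.3 % by mass ≥ 8.5 % by mass → Class 5.1 (Oxidizer).
With available-oxygen content 12 % by mass (≥ 8.5 % by mass), the calcium hypochlorite falls in Class 5.1.
Class 5.1 net quantity: (three 15.6 oz packs = 1329.12 g) + (two 29.7 oz packs = 1686.96 g) = 3016.08 g.
That exceeds the Class 5.1 road limit of 2.5 kg.
Class 4.2 quantity: one 0.7 oz pack = 19.88 g.
That is within the Class 4.2 road limit of 20 g.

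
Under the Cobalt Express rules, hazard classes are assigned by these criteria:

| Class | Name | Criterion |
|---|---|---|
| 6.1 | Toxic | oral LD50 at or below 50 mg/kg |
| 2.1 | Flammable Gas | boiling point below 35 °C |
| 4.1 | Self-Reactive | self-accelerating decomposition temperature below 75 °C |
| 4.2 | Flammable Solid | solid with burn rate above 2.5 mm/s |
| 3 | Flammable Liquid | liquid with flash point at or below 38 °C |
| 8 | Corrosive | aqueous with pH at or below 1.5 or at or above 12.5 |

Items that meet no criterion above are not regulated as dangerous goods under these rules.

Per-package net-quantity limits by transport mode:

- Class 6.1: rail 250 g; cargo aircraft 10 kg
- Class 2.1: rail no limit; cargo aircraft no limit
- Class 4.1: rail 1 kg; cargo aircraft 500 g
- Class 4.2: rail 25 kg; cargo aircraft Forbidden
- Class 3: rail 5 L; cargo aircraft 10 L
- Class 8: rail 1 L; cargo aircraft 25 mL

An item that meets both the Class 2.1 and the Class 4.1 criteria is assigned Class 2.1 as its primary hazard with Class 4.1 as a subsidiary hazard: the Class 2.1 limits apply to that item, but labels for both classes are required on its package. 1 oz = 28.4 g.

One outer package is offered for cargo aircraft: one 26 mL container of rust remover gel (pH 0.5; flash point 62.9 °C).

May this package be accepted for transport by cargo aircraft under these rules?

The rust remover gel has pH 0.5, which is ≤ 1.5, so it is Class 8 (Corrosive).
Class 8 quantity: 26 mL.
26 mL exceeds the cargo aircraft limit of 25 mL for Class 8.

No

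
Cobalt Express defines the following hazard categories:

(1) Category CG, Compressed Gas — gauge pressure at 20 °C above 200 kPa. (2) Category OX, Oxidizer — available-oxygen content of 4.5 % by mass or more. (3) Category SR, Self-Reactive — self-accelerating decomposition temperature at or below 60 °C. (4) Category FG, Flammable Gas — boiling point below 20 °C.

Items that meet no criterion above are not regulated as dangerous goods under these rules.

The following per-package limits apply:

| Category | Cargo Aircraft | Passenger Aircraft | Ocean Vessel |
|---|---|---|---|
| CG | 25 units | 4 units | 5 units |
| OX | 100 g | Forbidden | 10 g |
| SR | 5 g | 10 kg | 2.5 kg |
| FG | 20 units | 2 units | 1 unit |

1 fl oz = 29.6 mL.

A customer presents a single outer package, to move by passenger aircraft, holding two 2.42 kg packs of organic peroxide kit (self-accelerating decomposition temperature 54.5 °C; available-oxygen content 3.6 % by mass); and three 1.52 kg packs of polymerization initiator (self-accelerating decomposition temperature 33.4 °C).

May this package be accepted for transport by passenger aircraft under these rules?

Yes

Organic peroxide kit: self-accelerating decomposition temperature 54.5 °C ≤ 60 °C → Category SR (Self-Reactive).
Polymerization initiator: self-accelerating decomposition temperature 33.4 °C ≤ 60 °C → Category SR (Self-Reactive).
Category SR net quantity: (two 2.42 kg packs = 4.84 kg) + (three 1.52 kg packs = 4.56 kg) = 9.4 kg.
That is within the Category SR passenger aircraft limit of 10 kg.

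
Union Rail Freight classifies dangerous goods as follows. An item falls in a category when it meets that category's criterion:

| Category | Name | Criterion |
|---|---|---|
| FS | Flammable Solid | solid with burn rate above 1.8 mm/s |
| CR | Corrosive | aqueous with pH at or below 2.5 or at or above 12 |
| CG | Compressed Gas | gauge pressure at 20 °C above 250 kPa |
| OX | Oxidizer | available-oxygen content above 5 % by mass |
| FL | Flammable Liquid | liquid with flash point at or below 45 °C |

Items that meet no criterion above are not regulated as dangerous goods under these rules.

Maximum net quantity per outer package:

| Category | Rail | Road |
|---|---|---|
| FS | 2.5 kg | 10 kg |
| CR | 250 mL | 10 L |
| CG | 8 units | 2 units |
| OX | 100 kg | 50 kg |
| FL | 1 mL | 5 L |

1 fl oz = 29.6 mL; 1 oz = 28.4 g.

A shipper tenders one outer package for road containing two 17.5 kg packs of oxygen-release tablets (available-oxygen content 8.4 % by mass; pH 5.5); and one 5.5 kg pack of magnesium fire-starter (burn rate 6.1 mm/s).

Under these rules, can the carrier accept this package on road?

The oxygen-release tablets have available-oxygen content 8.4 % by mass, which is > 5 % by mass, so they are Category OX (Oxidizer).
Magnesium fire-starter: burn rate 6.1 mm/s > 1.8 mm/s → Category FS (Flammable Solid).
Category FS quantity: 5.5 kg.
5.5 kg is within the road limit of 10 kg for Category FS.
Category OX quantity: two 17.5 kg packs = 35 kg.
That is within the Category OX road limit of 50 kg.
Every hazard category is within its road limit and no segregation rule is violated.

Yes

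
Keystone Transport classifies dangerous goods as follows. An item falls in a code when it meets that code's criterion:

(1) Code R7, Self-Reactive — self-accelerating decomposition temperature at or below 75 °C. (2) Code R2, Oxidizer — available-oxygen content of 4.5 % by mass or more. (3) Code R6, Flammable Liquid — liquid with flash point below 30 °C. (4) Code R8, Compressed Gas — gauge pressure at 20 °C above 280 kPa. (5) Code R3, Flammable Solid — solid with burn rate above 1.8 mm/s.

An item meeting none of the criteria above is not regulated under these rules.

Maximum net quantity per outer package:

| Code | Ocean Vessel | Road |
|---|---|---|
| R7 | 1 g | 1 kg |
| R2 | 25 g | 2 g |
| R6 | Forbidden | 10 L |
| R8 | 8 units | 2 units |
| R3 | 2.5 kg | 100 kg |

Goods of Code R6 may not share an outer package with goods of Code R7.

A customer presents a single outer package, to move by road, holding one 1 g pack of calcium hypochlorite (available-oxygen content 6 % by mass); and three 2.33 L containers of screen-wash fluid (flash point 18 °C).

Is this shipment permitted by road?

Yes

With available-oxygen content 6 % by mass (≥ 4.5 % by mass), the calcium hypochlorite falls in Code R2.
Screen-wash fluid: flash point 18 °C < 30 °C → Code R6 (Flammable Liquid).
Code R6 quantity: three 2.33 L containers = 6.99 L.
6.99 L is within the road limit of 10 L for Code R6.
Code R2 quantity: 1 g.
1 g ≤ 2 g (road limit, Code R2) — within limit.
The segregation rule (Code R6 with Code R7) does not apply to Code R6 with Code R2.
Every hazard code is within its road limit and no segregation rule is violated.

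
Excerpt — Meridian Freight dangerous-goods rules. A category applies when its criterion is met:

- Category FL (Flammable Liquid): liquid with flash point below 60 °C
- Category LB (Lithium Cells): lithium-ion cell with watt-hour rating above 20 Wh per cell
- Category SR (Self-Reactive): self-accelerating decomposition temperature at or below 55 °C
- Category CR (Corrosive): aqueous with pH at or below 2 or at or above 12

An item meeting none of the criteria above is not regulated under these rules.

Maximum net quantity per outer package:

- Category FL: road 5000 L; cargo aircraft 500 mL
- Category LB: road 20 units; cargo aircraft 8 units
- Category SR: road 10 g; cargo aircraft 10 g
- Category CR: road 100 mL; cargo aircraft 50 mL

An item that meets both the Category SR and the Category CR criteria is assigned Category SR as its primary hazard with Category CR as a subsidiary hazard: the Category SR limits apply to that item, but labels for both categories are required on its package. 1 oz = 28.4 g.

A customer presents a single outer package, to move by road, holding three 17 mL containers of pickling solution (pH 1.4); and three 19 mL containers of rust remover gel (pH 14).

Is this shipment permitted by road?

No

pH 1.4 meets the Category CR criterion (Corrosive), so the pickling solution is Category CR.
pH 14 meets the Category CR criterion (Corrosive), so the rust remover gel is Category CR.
Category CR net quantity: (three 17 mL containers = 51 mL) + (three 19 mL containers = 57 mL) = 108 mL.
That exceeds the Category CR road limit of 100 mL.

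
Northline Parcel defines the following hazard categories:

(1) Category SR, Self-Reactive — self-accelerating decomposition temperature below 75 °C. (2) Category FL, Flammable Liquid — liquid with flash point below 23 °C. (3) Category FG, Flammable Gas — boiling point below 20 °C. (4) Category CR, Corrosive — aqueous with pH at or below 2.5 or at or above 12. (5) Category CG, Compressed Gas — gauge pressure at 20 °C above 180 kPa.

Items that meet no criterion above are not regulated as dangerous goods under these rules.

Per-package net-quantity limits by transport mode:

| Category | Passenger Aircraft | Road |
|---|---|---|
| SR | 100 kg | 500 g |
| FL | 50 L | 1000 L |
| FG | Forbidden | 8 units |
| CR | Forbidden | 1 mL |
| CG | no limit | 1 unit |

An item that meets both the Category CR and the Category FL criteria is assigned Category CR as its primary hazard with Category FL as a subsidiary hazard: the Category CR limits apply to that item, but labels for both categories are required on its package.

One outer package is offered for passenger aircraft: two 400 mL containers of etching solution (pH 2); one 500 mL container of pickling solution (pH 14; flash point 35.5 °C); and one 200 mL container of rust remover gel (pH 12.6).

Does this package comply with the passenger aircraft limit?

With pH 2 (≤ 2.5), the etching solution falls in Category CR.
The pickling solution has pH 14, which is ≥ 12, so it is Category CR (Corrosive).
The rust remover gel has pH 12.6, which is ≥ 12, so it is Category CR (Corrosive).
Category CR net quantity: (two 400 mL containers = 800 mL) + 500 mL + 200 mL = 1.5 L.
Category CR is Forbidden by passenger aircraft.

No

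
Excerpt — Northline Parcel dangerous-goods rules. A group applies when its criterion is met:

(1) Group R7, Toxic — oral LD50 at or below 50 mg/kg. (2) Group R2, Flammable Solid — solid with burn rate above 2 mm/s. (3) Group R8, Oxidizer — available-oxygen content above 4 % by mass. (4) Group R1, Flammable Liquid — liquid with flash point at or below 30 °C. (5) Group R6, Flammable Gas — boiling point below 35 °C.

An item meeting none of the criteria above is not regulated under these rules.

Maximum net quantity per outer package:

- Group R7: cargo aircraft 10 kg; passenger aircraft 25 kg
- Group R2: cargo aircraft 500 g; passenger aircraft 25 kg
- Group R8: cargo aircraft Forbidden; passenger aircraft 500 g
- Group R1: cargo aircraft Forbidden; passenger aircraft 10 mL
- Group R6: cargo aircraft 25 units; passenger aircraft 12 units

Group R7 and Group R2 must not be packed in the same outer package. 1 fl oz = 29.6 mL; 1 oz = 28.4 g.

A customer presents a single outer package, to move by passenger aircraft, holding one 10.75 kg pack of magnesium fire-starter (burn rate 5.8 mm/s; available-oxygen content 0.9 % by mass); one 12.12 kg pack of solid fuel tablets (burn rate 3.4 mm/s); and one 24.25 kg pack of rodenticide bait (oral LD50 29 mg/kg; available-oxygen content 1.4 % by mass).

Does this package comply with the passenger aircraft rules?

With burn rate 5.8 mm/s (> 2 mm/s), the magnesium fire-starter falls in Group R2.
The solid fuel tablets have burn rate 3.4 mm/s, which is > 2 mm/s, so they are Group R2 (Flammable Solid).
With oral LD50 29 mg/kg (≤ 50 mg/kg), the rodenticide bait falls in Group R7.
Group R7 quantity: 24.25 kg.
That is within the Group R7 passenger aircraft limit of 25 kg.
Total Group R2: 10.75 kg + 12.12 kg = 22.87 kg.
22.87 kg is within the passenger aircraft limit of 25 kg for Group R2.
Group R7 and Group R2 may not share an outer package.

No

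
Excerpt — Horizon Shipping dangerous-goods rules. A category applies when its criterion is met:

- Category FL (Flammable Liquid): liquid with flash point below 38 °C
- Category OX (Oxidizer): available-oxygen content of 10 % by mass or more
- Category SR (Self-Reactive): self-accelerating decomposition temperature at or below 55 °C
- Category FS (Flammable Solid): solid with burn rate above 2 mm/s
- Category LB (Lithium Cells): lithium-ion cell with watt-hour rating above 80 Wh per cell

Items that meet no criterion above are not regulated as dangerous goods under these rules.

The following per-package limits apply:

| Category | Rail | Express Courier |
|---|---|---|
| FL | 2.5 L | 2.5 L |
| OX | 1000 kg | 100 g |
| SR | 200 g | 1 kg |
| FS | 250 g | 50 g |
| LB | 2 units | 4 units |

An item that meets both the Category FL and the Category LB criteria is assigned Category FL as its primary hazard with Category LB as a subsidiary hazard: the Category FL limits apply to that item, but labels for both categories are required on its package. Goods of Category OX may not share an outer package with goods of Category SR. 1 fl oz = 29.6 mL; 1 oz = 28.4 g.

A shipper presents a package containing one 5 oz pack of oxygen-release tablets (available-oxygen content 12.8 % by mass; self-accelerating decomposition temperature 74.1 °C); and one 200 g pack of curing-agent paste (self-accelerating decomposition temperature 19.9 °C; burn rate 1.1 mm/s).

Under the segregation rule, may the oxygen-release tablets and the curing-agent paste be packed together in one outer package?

Oxygen-release tablets: available-oxygen content 12.8 % by mass ≥ 10 % by mass → Category OX (Oxidizer).
Curing-agent paste: self-accelerating decomposition temperature 19.9 °C ≤ 55 °C → Category SR (Self-Reactive).
Category OX and Category SR may not share an outer package.

No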